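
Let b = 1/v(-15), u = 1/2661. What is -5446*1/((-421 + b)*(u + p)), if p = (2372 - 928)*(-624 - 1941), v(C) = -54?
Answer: -782557524/224075511120365 ≈ -3.4924e-6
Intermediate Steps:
u = 1/2661 ≈ 0.00037580
p = -3703860 (p = 1444*(-2565) = -3703860)
b = -1/54 (b = 1/(-54) = -1/54 ≈ -0.018519)
-5446*1/((-421 + b)*(u + p)) = -5446*1/((-421 - 1/54)*(1/2661 - 3703860)) = -5446/((-9855971459/2661*(-22735/54))) = -5446/224075511120365/143694 = -5446*143694/224075511120365 = -782557524/224075511120365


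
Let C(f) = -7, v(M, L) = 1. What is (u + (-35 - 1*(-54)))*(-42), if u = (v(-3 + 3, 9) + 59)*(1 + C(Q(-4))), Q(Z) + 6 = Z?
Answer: 14322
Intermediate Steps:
Q(Z) = -6 + Z
u = -360 (u = (1 + 59)*(1 - 7) = 60*(-6) = -360)
(u + (-35 - 1*(-54)))*(-42) = (-360 + (-35 - 1*(-54)))*(-42) = (-360 + (-35 + 54))*(-42) = (-360 + 19)*(-42) = -341*(-42) = 14322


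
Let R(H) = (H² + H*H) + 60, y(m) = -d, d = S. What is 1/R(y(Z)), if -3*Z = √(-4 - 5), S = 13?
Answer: 1/398 ≈ 0.0025126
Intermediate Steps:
Z = -I (Z = -√(-4 - 5)/3 = -I ≈ -1.0*I)
d = 13
y(m) = -13 (y(m) = -1*13 = -13)
R(H) = 60 + 2*H² (R(H) = (H² + H²) + 60 = 2*H² + 60 = 60 + 2*H²)
1/R(y(Z)) = 1/(60 + 2*(-13)²) = 1/(60 + 2*169) = 1/(60 + 338) = 1/398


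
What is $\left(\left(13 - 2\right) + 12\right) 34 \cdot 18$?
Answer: $14076$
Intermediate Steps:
$\left(\left(13 - 2\right) + 12\right) 34 \cdot 18 = \left(11 + 12\right) 34 \cdot 18 = 23 \cdot 34 \cdot 18 = 782 \cdot 18 = 14076$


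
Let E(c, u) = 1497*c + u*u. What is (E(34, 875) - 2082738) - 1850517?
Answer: -3116732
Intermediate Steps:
E(c, u) = u**2 + 1497*c (E(c, u) = 1497*c + u**2 = u**2 + 1497*c)
(E(34, 875) - 2082738) - 1850517 = ((875**2 + 1497*34) - 2082738) - 1850517 = ((765625 + 50898) - 2082738) - 1850517 = (816523 - 2082738) - 1850517 = -1266215 - 1850517 = -3116732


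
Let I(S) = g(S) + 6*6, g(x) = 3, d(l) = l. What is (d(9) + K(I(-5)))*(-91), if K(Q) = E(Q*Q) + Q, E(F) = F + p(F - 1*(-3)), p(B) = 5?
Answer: -143234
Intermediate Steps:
E(F) = 5 + F (E(F) = F + 5 = 5 + F)
I(S) = 39 (I(S) = 3 + 6*6 = 3 + 36 = 39)
K(Q) = 5 + Q + Q**2 (K(Q) = (5 + Q*Q) + Q = (5 + Q**2) + Q = 5 + Q + Q**2)
(d(9) + K(I(-5)))*(-91) = (9 + (5 + 39 + 39**2))*(-91) = (9 + (5 + 39 + 1521))*(-91) = (9 + 1565)*(-91) = 1574*(-91) = -143234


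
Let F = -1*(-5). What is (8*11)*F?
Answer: 440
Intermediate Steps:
F = 5
(8*11)*F = (8*11)*5 = 88*5 = 440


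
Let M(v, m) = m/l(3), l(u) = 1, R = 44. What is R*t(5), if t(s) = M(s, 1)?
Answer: 44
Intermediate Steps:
M(v, m) = m (M(v, m) = m/1 = m*1 = m)
t(s) = 1
R*t(5) = 44*1 = 44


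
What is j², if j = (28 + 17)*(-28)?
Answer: 1587600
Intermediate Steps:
j = -1260 (j = 45*(-28) = -1260)
j² = (-1260)² = 1587600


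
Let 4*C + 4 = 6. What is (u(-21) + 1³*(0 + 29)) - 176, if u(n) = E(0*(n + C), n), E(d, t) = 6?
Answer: -141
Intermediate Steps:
C = ½ (C = -1 + (¼)*6 = -1 + 3/2 = ½ ≈ 0.50000)
u(n) = 6
(u(-21) + 1³*(0 + 29)) - 176 = (6 + 1³*(0 + 29)) - 176 = (6 + 1*29) - 176 = (6 + 29) - 176 = 35 - 176 = -141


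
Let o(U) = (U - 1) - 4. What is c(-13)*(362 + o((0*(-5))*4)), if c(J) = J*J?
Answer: 60333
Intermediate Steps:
o(U) = -5 + U (o(U) = (-1 + U) - 4 = -5 + U)
c(J) = J²
c(-13)*(362 + o((0*(-5))*4)) = (-13)²*(362 + (-5 + (0*(-5))*4)) = 169*(362 + (-5 + 0*4)) = 169*(362 + (-5 + 0)) = 169*(362 - 5) = 169*357 = 60333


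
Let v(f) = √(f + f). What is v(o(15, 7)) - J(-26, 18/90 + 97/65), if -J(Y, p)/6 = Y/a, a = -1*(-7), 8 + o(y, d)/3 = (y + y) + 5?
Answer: -156/7 + 9*√2 ≈ -9.5578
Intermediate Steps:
o(y, d) = -9 + 6*y (o(y, d) = -24 + 3*((y + y) + 5) = -24 + 3*(2*y + 5) = -24 + 3*(5 + 2*y) = -24 + (15 + 6*y) = -9 + 6*y)
a = 7
v(f) = √2*√f (v(f) = √(2*f) = √2*√f)
J(Y, p) = -6*Y/7
v(o(15, 7)) - J(-26, 18/90 + 97/65) = √2*√(-9 + 6*15) - (-6)*(-26)/7 = √2*√(-9 + 90) - 1*156/7 = √2*√81 - 156/7 = √2*9 - 156/7 = 9*√2 - 156/7 = -156/7 + 9*√2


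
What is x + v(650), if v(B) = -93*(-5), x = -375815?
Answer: -375350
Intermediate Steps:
v(B) = 465
x + v(650) = -375815 + 465 = -375350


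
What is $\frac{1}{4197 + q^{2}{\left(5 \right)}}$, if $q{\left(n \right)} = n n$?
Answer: $\frac{1}{4822} \approx 0.00020738$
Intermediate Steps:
$q{\left(n \right)} = n^{2}$
$\frac{1}{4197 + q^{2}{\left(5 \right)}} = \frac{1}{4197 + \left(5^{2}\right)^{2}} = \frac{1}{4197 + 25^{2}} = \frac{1}{4197 + 625} = \frac{1}{4822}$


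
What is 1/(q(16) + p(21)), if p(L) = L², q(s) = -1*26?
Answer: 1/415 ≈ 0.0024096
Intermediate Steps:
q(s) = -26
1/(q(16) + p(21)) = 1/(-26 + 21²) = 1/(-26 + 441) = 1/415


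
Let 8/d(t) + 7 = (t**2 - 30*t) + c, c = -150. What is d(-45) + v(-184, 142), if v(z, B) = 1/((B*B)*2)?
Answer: 162921/64887752 ≈ 0.0025108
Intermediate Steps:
d(t) = 8/(-157 + t**2 - 30*t) (d(t) = 8/(-7 + ((t**2 - 30*t) - 150)) = 8/(-7 + (-150 + t**2 - 30*t)) = 8/(-157 + t**2 - 30*t))
v(z, B) = 1/(2*B**2) (v(z, B) = 1/(B**2*2) = 1/(2*B**2))
d(-45) + v(-184, 142) = 8/(-157 + (-45)**2 - 30*(-45)) + (1/2)/142**2 = 8/(-157 + 2025 + 1350) + (1/2)*(1/20164) = 8/3218 + 1/40328 = 8*(1/3218) + 1/40328 = 4/1609 + 1/40328 = 162921/64887752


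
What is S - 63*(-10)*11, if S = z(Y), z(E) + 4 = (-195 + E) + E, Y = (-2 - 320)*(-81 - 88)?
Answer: 115567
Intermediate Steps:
Y = 54418 (Y = -322*(-169) = 54418)
z(E) = -199 + 2*E (z(E) = -4 + ((-195 + E) + E) = -4 + (-195 + 2*E) = -199 + 2*E)
S = 108637 (S = -199 + 2*54418 = -199 + 108836 = 108637)
S - 63*(-10)*11 = 108637 - 63*(-10)*11 = 108637 - (-630)*11 = 108637 - 1*(-6930) = 108637 + 6930 = 115567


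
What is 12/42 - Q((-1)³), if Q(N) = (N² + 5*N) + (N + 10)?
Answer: -33/7 ≈ -4.7143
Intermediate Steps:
Q(N) = 10 + N² + 6*N (Q(N) = (N² + 5*N) + (10 + N) = 10 + N² + 6*N)
12/42 - Q((-1)³) = 12/42 - (10 + ((-1)³)² + 6*(-1)³) = 12*(1/42) - (10 + (-1)² + 6*(-1)) = 2/7 - (10 + 1 - 6) = 2/7 - 1*5 = 2/7 - 5 = -33/7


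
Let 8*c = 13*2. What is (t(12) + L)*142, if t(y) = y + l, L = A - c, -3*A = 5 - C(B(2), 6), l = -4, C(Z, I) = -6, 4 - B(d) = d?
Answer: 923/6 ≈ 153.83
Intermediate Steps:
B(d) = 4 - d
c = 13/4 (c = (13*2)/8 = (⅛)*26 = 13/4 ≈ 3.2500)
A = -11/3 (A = -(5 - 1*(-6))/3 = -(5 + 6)/3 = -⅓*11 = -11/3 ≈ -3.6667)
L = -83/12 (L = -11/3 - 1*13/4 = -11/3 - 13/4 = -83/12 ≈ -6.9167)
t(y) = -4 + y (t(y) = y - 4 = -4 + y)
(t(12) + L)*142 = ((-4 + 12) - 83/12)*142 = (8 - 83/12)*142 = (13/12)*142 = 923/6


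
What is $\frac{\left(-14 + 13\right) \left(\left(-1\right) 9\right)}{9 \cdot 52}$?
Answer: $\frac{1}{52} \approx 0.019231$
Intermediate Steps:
$\frac{\left(-14 + 13\right) \left(\left(-1\right) 9\right)}{9 \cdot 52} = \frac{\left(-1\right) \left(-9\right)}{468} = 9 \cdot \frac{1}{468} = \frac{1}{52}$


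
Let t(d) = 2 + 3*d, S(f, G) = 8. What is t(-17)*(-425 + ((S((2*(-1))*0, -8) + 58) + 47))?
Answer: 15288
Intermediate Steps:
t(-17)*(-425 + ((S((2*(-1))*0, -8) + 58) + 47)) = (2 + 3*(-17))*(-425 + ((8 + 58) + 47)) = (2 - 51)*(-425 + (66 + 47)) = -49*(-425 + 113) = -49*(-312) = 15288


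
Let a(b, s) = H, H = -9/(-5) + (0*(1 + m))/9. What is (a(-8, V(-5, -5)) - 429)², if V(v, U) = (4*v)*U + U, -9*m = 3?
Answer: 4562496/25 ≈ 1.8250e+5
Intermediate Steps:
m = -⅓ (m = -⅑*3 = -⅓ ≈ -0.33333)
V(v, U) = U + 4*U*v (V(v, U) = 4*U*v + U = U + 4*U*v)
H = 9/5 (H = -9/(-5) + (0*(1 - ⅓))/9 = -9*(-⅕) + (0*(⅔))*(⅑) = 9/5 + 0*(⅑) = 9/5 + 0 = 9/5 ≈ 1.8000)
a(b, s) = 9/5
(a(-8, V(-5, -5)) - 429)² = (9/5 - 429)² = (-2136/5)² = 4562496/25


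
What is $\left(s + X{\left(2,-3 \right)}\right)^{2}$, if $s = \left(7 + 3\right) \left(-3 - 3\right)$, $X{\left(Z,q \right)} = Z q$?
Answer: $4356$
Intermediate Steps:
$s = -60$ ($s = 10 \left(-6\right) = -60$)
$\left(s + X{\left(2,-3 \right)}\right)^{2} = \left(-60 + 2 \left(-3\right)\right)^{2} = \left(-60 - 6\right)^{2} = \left(-66\right)^{2} = 4356$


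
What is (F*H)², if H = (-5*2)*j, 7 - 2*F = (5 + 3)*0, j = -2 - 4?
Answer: 44100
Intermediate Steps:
j = -6
F = 7/2 (F = 7/2 - (5 + 3)*0/2 = 7/2 - 4*0 = 7/2 - ½*0 = 7/2 + 0 = 7/2 ≈ 3.5000)
H = 60 (H = -5*2*(-6) = -10*(-6) = 60)
(F*H)² = ((7/2)*60)² = 210² = 44100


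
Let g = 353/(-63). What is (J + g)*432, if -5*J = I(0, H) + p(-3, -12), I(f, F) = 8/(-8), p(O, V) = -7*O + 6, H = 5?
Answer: -163344/35 ≈ -4667.0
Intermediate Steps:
p(O, V) = 6 - 7*O
I(f, F) = -1 (I(f, F) = 8*(-⅛) = -1)
J = -26/5 (J = -(-1 + (6 - 7*(-3)))/5 = -(-1 + (6 + 21))/5 = -(-1 + 27)/5 = -⅕*26 = -26/5 ≈ -5.2000)
g = -353/63 (g = 353*(-1/63) = -353/63 ≈ -5.6032)
(J + g)*432 = (-26/5 - 353/63)*432 = -3403/315*432 = -163344/35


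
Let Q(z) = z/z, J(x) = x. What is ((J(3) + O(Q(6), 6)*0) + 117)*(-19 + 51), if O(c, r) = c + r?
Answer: 3840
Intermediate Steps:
Q(z) = 1
((J(3) + O(Q(6), 6)*0) + 117)*(-19 + 51) = ((3 + (1 + 6)*0) + 117)*(-19 + 51) = ((3 + 7*0) + 117)*32 = ((3 + 0) + 117)*32 = (3 + 117)*32 = 120*32 = 3840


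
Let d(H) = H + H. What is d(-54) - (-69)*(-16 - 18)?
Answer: -2454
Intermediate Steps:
d(H) = 2*H
d(-54) - (-69)*(-16 - 18) = 2*(-54) - (-69)*(-16 - 18) = -108 - (-69)*(-34) = -108 - 1*2346 = -108 - 2346 = -2454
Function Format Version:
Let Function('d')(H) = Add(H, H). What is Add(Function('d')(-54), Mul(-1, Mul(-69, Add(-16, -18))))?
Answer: -2454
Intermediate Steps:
Function('d')(H) = Mul(2, H)
Add(Function('d')(-54), Mul(-1, Mul(-69, Add(-16, -18)))) = Add(Mul(2, -54), Mul(-1, Mul(-69, Add(-16, -18)))) = Add(-108, Mul(-1, Mul(-69, -34))) = Add(-108, Mul(-1, 2346)) = Add(-108, -2346) = -2454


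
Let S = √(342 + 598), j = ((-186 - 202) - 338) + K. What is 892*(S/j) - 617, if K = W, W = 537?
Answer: -617 - 1784*√235/189 ≈ -761.70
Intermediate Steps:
K = 537
j = -189 (j = ((-186 - 202) - 338) + 537 = (-388 - 338) + 537 = -726 + 537 = -189)
S = 2*√235 (S = √940 = 2*√235 ≈ 30.659)
892*(S/j) - 617 = 892*((2*√235)/(-189)) - 617 = 892*((2*√235)*(-1/189)) - 617 = 892*(-2*√235/189) - 617 = -1784*√235/189 - 617 = -617 - 1784*√235/189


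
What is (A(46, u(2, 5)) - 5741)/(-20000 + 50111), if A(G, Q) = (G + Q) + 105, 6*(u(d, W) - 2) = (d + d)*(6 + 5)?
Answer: -16742/90333 ≈ -0.18534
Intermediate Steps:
u(d, W) = 2 + 11*d/3 (u(d, W) = 2 + ((d + d)*(6 + 5))/6 = 2 + ((2*d)*11)/6 = 2 + (22*d)/6 = 2 + 11*d/3)
A(G, Q) = 105 + G + Q
(A(46, u(2, 5)) - 5741)/(-20000 + 50111) = ((105 + 46 + (2 + (11/3)*2)) - 5741)/(-20000 + 50111) = ((105 + 46 + (2 + 22/3)) - 5741)/30111 = ((105 + 46 + 28/3) - 5741)*(1/30111) = (481/3 - 5741)*(1/30111) = -16742/3*1/30111 = -16742/90333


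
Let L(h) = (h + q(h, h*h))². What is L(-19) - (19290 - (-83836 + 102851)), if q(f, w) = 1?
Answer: 49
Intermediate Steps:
L(h) = (1 + h)² (L(h) = (h + 1)² = (1 + h)²)
L(-19) - (19290 - (-83836 + 102851)) = (1 - 19)² - (19290 - (-83836 + 102851)) = (-18)² - (19290 - 1*19015) = 324 - (19290 - 19015) = 324 - 1*275 = 324 - 275 = 49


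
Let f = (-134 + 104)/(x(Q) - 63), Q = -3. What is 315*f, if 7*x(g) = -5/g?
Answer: 99225/659 ≈ 150.57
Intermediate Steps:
x(g) = -5/(7*g) (x(g) = (-5/g)/7 = -5/(7*g))
f = 315/659 (f = (-134 + 104)/(-5/7/(-3) - 63) = -30/(-5/7*(-⅓) - 63) = -30/(5/21 - 63) = -30/(-1318/21) = -30*(-21/1318) = 315/659 ≈ 0.47800)
315*f = 315*(315/659) = 99225/659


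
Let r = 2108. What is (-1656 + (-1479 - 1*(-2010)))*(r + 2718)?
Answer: -5429250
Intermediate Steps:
(-1656 + (-1479 - 1*(-2010)))*(r + 2718) = (-1656 + (-1479 - 1*(-2010)))*(2108 + 2718) = (-1656 + (-1479 + 2010))*4826 = (-1656 + 531)*4826 = -1125*4826 = -5429250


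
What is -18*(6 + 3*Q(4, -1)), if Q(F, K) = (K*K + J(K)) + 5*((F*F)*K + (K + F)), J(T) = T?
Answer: 3402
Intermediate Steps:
Q(F, K) = K² + 5*F + 6*K + 5*K*F² (Q(F, K) = (K*K + K) + 5*((F*F)*K + (K + F)) = (K² + K) + 5*(F²*K + (F + K)) = (K + K²) + 5*(K*F² + (F + K)) = (K + K²) + 5*(F + K + K*F²) = (K + K²) + (5*F + 5*K + 5*K*F²) = K² + 5*F + 6*K + 5*K*F²)
-18*(6 + 3*Q(4, -1)) = -18*(6 + 3*((-1)² + 5*4 + 6*(-1) + 5*(-1)*4²)) = -18*(6 + 3*(1 + 20 - 6 + 5*(-1)*16)) = -18*(6 + 3*(1 + 20 - 6 - 80)) = -18*(6 + 3*(-65)) = -18*(6 - 195) = -18*(-189) = 3402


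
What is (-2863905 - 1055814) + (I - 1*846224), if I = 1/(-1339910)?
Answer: -6385934685131/1339910 ≈ -4.7659e+6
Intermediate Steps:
I = -1/1339910 ≈ -7.4632e-7
(-2863905 - 1055814) + (I - 1*846224) = (-2863905 - 1055814) + (-1/1339910 - 1*846224) = -3919719 + (-1/1339910 - 846224) = -3919719 - 1133863999841/1339910 = -6385934685131/1339910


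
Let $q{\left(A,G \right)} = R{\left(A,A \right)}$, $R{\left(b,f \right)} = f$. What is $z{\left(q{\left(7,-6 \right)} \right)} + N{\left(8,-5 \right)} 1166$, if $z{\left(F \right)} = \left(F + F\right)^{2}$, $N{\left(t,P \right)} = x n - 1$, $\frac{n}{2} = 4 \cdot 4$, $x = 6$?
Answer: $222902$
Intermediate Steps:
$q{\left(A,G \right)} = A$
$n = 32$ ($n = 2 \cdot 4 \cdot 4 = 2 \cdot 16 = 32$)
$N{\left(t,P \right)} = 191$ ($N{\left(t,P \right)} = 6 \cdot 32 - 1 = 192 - 1 = 191$)
$z{\left(F \right)} = 4 F^{2}$ ($z{\left(F \right)} = \left(2 F\right)^{2} = 4 F^{2}$)
$z{\left(q{\left(7,-6 \right)} \right)} + N{\left(8,-5 \right)} 1166 = 4 \cdot 7^{2} + 191 \cdot 1166 = 4 \cdot 49 + 222706 = 196 + 222706 = 222902$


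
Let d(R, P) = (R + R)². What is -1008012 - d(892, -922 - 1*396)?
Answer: -4190668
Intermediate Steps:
d(R, P) = 4*R² (d(R, P) = (2*R)² = 4*R²)
-1008012 - d(892, -922 - 1*396) = -1008012 - 4*892² = -1008012 - 4*795664 = -1008012 - 1*3182656 = -1008012 - 3182656 = -4190668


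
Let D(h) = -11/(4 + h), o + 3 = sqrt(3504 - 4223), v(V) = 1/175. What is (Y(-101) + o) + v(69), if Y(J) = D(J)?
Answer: -48903/16975 + I*sqrt(719) ≈ -2.8809 + 26.814*I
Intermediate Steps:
v(V) = 1/175
o = -3 + I*sqrt(719) (o = -3 + sqrt(3504 - 4223) = -3 + sqrt(-719) = -3 + I*sqrt(719) ≈ -3.0 + 26.814*I)
Y(J) = -11/(4 + J)
(Y(-101) + o) + v(69) = (-11/(4 - 101) + (-3 + I*sqrt(719))) + 1/175 = (-11/(-97) + (-3 + I*sqrt(719))) + 1/175 = (-11*(-1/97) + (-3 + I*sqrt(719))) + 1/175 = (11/97 + (-3 + I*sqrt(719))) + 1/175 = (-280/97 + I*sqrt(719)) + 1/175 = -48903/16975 + I*sqrt(719)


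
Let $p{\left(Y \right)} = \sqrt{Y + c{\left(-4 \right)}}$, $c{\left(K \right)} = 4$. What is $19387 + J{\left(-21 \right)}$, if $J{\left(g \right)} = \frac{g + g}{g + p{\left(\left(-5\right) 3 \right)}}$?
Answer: $\frac{4381903}{226} + \frac{21 i \sqrt{11}}{226} \approx 19389.0 + 0.30818 i$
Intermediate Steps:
$p{\left(Y \right)} = \sqrt{4 + Y}$ ($p{\left(Y \right)} = \sqrt{Y + 4} = \sqrt{4 + Y}$)
$J{\left(g \right)} = \frac{2 g}{g + i \sqrt{11}}$ ($J{\left(g \right)} = \frac{g + g}{g + \sqrt{4 - 15}} = \frac{2 g}{g + \sqrt{4 - 15}} = \frac{2 g}{g + \sqrt{-11}} = \frac{2 g}{g + i \sqrt{11}}$)
$19387 + J{\left(-21 \right)} = 19387 + 2 \left(-21\right) \frac{1}{-21 + i \sqrt{11}} = 19387 - \frac{42}{-21 + i \sqrt{11}}$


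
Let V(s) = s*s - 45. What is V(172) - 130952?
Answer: -101413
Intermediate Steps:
V(s) = -45 + s**2 (V(s) = s**2 - 45 = -45 + s**2)
V(172) - 130952 = (-45 + 172**2) - 130952 = (-45 + 29584) - 130952 = 29539 - 130952 = -101413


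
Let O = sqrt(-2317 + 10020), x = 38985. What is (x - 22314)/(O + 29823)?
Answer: 497179233/889403626 - 16671*sqrt(7703)/889403626 ≈ 0.55736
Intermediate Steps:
O = sqrt(7703) ≈ 87.767
(x - 22314)/(O + 29823) = (38985 - 22314)/(sqrt(7703) + 29823) = 16671/(29823 + sqrt(7703))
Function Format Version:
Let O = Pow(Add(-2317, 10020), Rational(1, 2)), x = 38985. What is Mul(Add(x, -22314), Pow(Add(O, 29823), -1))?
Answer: Add(Rational(497179233, 889403626), Mul(Rational(-16671, 889403626), Pow(7703, Rational(1, 2)))) ≈ 0.55736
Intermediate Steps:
O = Pow(7703, Rational(1, 2)) ≈ 87.767
Mul(Add(x, -22314), Pow(Add(O, 29823), -1)) = Mul(Add(38985, -22314), Pow(Add(Pow(7703, Rational(1, 2)), 29823), -1)) = Mul(16671, Pow(Add(29823, Pow(7703, Rational(1, 2))), -1))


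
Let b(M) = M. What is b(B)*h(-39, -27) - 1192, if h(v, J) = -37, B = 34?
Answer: -2450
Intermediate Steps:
b(B)*h(-39, -27) - 1192 = 34*(-37) - 1192 = -1258 - 1192 = -2450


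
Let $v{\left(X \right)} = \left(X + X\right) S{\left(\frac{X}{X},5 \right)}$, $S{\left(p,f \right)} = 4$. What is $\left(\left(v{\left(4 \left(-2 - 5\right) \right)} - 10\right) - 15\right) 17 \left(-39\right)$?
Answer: $165087$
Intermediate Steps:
$v{\left(X \right)} = 8 X$ ($v{\left(X \right)} = \left(X + X\right) 4 = 2 X 4 = 8 X$)
$\left(\left(v{\left(4 \left(-2 - 5\right) \right)} - 10\right) - 15\right) 17 \left(-39\right) = \left(\left(8 \cdot 4 \left(-2 - 5\right) - 10\right) - 15\right) 17 \left(-39\right) = \left(\left(8 \cdot 4 \left(-7\right) - 10\right) - 15\right) 17 \left(-39\right) = \left(\left(8 \left(-28\right) - 10\right) - 15\right) 17 \left(-39\right) = \left(\left(-224 - 10\right) - 15\right) 17 \left(-39\right) = \left(-234 - 15\right) 17 \left(-39\right) = \left(-249\right) 17 \left(-39\right) = \left(-4233\right) \left(-39\right) = 165087$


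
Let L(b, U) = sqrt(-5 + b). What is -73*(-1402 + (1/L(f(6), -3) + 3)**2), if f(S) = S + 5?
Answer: 610061/6 - 73*sqrt(6) ≈ 1.0150e+5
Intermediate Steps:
f(S) = 5 + S
-73*(-1402 + (1/L(f(6), -3) + 3)**2) = -73*(-1402 + (1/(sqrt(-5 + (5 + 6))) + 3)**2) = -73*(-1402 + (1/(sqrt(-5 + 11)) + 3)**2) = -73*(-1402 + (1/(sqrt(6)) + 3)**2) = -73*(-1402 + (sqrt(6)/6 + 3)**2) = -73*(-1402 + (3 + sqrt(6)/6)**2) = 102346 - 73*(3 + sqrt(6)/6)**2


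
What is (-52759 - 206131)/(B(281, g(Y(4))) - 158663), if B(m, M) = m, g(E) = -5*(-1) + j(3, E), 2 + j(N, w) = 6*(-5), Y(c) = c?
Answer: 129445/79191 ≈ 1.6346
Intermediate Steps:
j(N, w) = -32 (j(N, w) = -2 + 6*(-5) = -2 - 30 = -32)
g(E) = -27 (g(E) = -5*(-1) - 32 = 5 - 32 = -27)
(-52759 - 206131)/(B(281, g(Y(4))) - 158663) = (-52759 - 206131)/(281 - 158663) = -258890/(-158382) = -258890*(-1/158382) = 129445/79191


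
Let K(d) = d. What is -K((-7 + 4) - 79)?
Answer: 82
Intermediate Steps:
-K((-7 + 4) - 79) = -((-7 + 4) - 79) = -(-3 - 79) = -1*(-82) = 82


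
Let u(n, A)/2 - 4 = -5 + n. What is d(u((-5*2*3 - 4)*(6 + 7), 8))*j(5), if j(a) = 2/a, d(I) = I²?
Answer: 1569992/5 ≈ 3.1400e+5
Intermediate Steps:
u(n, A) = -2 + 2*n (u(n, A) = 8 + 2*(-5 + n) = 8 + (-10 + 2*n) = -2 + 2*n)
d(u((-5*2*3 - 4)*(6 + 7), 8))*j(5) = (-2 + 2*((-5*2*3 - 4)*(6 + 7)))²*(2/5) = (-2 + 2*((-10*3 - 4)*13))²*(2*(⅕)) = (-2 + 2*((-30 - 4)*13))²*(⅖) = (-2 + 2*(-34*13))²*(⅖) = (-2 + 2*(-442))²*(⅖) = (-2 - 884)²*(⅖) = (-886)²*(⅖) = 784996*(⅖) = 1569992/5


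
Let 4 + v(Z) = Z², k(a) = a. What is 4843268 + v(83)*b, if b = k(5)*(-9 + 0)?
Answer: 4533443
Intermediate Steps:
v(Z) = -4 + Z²
b = -45 (b = 5*(-9 + 0) = 5*(-9) = -45)
4843268 + v(83)*b = 4843268 + (-4 + 83²)*(-45) = 4843268 + (-4 + 6889)*(-45) = 4843268 + 6885*(-45) = 4843268 - 309825 = 4533443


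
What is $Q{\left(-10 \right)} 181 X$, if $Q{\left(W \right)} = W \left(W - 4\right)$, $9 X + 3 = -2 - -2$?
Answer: $- \frac{25340}{3} \approx -8446.7$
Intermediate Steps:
$X = - \frac{1}{3}$ ($X = - \frac{1}{3} + \frac{-2 - -2}{9} = - \frac{1}{3} + \frac{-2 + 2}{9} = - \frac{1}{3} + \frac{1}{9} \cdot 0 = - \frac{1}{3} + 0 = - \frac{1}{3} \approx -0.33333$)
$Q{\left(W \right)} = W \left(-4 + W\right)$
$Q{\left(-10 \right)} 181 X = - 10 \left(-4 - 10\right) 181 \left(- \frac{1}{3}\right) = \left(-10\right) \left(-14\right) 181 \left(- \frac{1}{3}\right) = 140 \cdot 181 \left(- \frac{1}{3}\right) = 25340 \left(- \frac{1}{3}\right) = - \frac{25340}{3}$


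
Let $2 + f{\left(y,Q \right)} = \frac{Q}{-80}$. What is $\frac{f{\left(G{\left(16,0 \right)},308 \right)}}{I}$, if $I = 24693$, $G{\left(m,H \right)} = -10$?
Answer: $- \frac{39}{164620} \approx -0.00023691$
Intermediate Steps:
$f{\left(y,Q \right)} = -2 - \frac{Q}{80}$ ($f{\left(y,Q \right)} = -2 + \frac{Q}{-80} = -2 + Q \left(- \frac{1}{80}\right) = -2 - \frac{Q}{80}$)
$\frac{f{\left(G{\left(16,0 \right)},308 \right)}}{I} = \frac{-2 - \frac{77}{20}}{24693} = \left(-2 - \frac{77}{20}\right) \frac{1}{24693} = \left(- \frac{117}{20}\right) \frac{1}{24693} = - \frac{39}{164620}$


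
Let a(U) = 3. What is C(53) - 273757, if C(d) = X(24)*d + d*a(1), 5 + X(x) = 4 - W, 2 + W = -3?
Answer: -273386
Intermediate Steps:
W = -5 (W = -2 - 3 = -5)
X(x) = 4 (X(x) = -5 + (4 - 1*(-5)) = -5 + (4 + 5) = -5 + 9 = 4)
C(d) = 7*d (C(d) = 4*d + d*3 = 4*d + 3*d = 7*d)
C(53) - 273757 = 7*53 - 273757 = 371 - 273757 = -273386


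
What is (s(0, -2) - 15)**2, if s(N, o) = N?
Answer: 225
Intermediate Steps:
(s(0, -2) - 15)**2 = (0 - 15)**2 = (-15)**2 = 225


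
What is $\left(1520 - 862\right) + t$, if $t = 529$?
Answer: $1187$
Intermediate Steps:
$\left(1520 - 862\right) + t = \left(1520 - 862\right) + 529 = 658 + 529 = 1187$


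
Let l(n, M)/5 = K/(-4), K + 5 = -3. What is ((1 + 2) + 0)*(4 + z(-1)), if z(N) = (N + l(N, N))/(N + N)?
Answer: -3/2 ≈ -1.5000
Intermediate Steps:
K = -8 (K = -5 - 3 = -8)
l(n, M) = 10 (l(n, M) = 5*(-8/(-4)) = 5*(-8*(-¼)) = 5*2 = 10)
z(N) = (10 + N)/(2*N) (z(N) = (N + 10)/(N + N) = (10 + N)/((2*N)) = (10 + N)*(1/(2*N)) = (10 + N)/(2*N))
((1 + 2) + 0)*(4 + z(-1)) = ((1 + 2) + 0)*(4 + (½)*(10 - 1)/(-1)) = (3 + 0)*(4 + (½)*(-1)*9) = 3*(4 - 9/2) = 3*(-½) = -3/2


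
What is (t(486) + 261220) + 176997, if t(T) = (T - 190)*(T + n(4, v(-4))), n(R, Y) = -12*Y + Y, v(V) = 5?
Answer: 565793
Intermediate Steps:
n(R, Y) = -11*Y
t(T) = (-190 + T)*(-55 + T) (t(T) = (T - 190)*(T - 11*5) = (-190 + T)*(T - 55) = (-190 + T)*(-55 + T))
(t(486) + 261220) + 176997 = ((10450 + 486² - 245*486) + 261220) + 176997 = ((10450 + 236196 - 119070) + 261220) + 176997 = (127576 + 261220) + 176997 = 388796 + 176997 = 565793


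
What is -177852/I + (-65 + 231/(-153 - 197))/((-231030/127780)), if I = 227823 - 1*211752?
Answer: 78122584759/3094069275 ≈ 25.249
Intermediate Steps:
I = 16071 (I = 227823 - 211752 = 16071)
-177852/I + (-65 + 231/(-153 - 197))/((-231030/127780)) = -177852/16071 + (-65 + 231/(-153 - 197))/((-231030/127780)) = -177852*1/16071 + (-65 + 231/(-350))/((-231030*1/127780)) = -59284/5357 + (-65 - 1/350*231)/(-23103/12778) = -59284/5357 + (-65 - 33/50)*(-12778/23103) = -59284/5357 - 3283/50*(-12778/23103) = -59284/5357 + 20975087/577575 = 78122584759/3094069275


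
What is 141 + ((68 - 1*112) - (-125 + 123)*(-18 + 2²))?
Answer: 69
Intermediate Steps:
141 + ((68 - 1*112) - (-125 + 123)*(-18 + 2²)) = 141 + ((68 - 112) - (-2)*(-18 + 4)) = 141 + (-44 - (-2)*(-14)) = 141 + (-44 - 1*28) = 141 + (-44 - 28) = 141 - 72 = 69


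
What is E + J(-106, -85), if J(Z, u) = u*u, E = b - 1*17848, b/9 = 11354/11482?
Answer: -60935550/5741 ≈ -10614.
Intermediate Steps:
b = 51093/5741 (b = 9*(11354/11482) = 9*(11354*(1/11482)) = 9*(5677/5741) = 51093/5741 ≈ 8.8997)
E = -102414275/5741 (E = 51093/5741 - 1*17848 = 51093/5741 - 17848 = -102414275/5741 ≈ -17839.)
J(Z, u) = u²
E + J(-106, -85) = -102414275/5741 + (-85)² = -102414275/5741 + 7225 = -60935550/5741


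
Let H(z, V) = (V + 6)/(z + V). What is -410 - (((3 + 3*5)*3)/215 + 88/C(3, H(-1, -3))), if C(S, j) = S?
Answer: -283532/645 ≈ -439.58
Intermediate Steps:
H(z, V) = (6 + V)/(V + z)
-410 - (((3 + 3*5)*3)/215 + 88/C(3, H(-1, -3))) = -410 - (((3 + 3*5)*3)/215 + 88/3) = -410 - (((3 + 15)*3)*(1/215) + 88*(⅓)) = -410 - ((18*3)*(1/215) + 88/3) = -410 - (54*(1/215) + 88/3) = -410 - (54/215 + 88/3) = -410 - 1*19082/645 = -410 - 19082/645 = -283532/645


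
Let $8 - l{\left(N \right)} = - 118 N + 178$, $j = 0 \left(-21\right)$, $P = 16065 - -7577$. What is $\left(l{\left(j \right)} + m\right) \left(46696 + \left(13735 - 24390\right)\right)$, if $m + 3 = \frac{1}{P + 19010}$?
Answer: $- \frac{265939150595}{42652} \approx -6.2351 \cdot 10^{6}$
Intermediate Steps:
$P = 23642$ ($P = 16065 + 7577 = 23642$)
$m = - \frac{127955}{42652}$ ($m = -3 + \frac{1}{23642 + 19010} = -3 + \frac{1}{42652} = - \frac{127955}{42652} \approx -3.0$)
$j = 0$
$l{\left(N \right)} = -170 + 118 N$ ($l{\left(N \right)} = 8 - \left(- 118 N + 178\right) = 8 - \left(178 - 118 N\right) = 8 + \left(-178 + 118 N\right) = -170 + 118 N$)
$\left(l{\left(j \right)} + m\right) \left(46696 + \left(13735 - 24390\right)\right) = \left(\left(-170 + 118 \cdot 0\right) - \frac{127955}{42652}\right) \left(46696 + \left(13735 - 24390\right)\right) = \left(\left(-170 + 0\right) - \frac{127955}{42652}\right) \left(46696 - 10655\right) = \left(-170 - \frac{127955}{42652}\right) 36041 = \left(- \frac{7378795}{42652}\right) 36041 = - \frac{265939150595}{42652}$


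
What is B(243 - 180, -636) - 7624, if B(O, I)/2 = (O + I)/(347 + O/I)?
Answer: -560934784/73543 ≈ -7627.3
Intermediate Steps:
B(O, I) = 2*(I + O)/(347 + O/I) (B(O, I) = 2*((O + I)/(347 + O/I)) = 2*((I + O)/(347 + O/I)) = 2*(I + O)/(347 + O/I))
B(243 - 180, -636) - 7624 = 2*(-636)*(-636 + (243 - 180))/((243 - 180) + 347*(-636)) - 7624 = 2*(-636)*(-636 + 63)/(63 - 220692) - 7624 = 2*(-636)*(-573)/(-220629) - 7624 = 2*(-636)*(-1/220629)*(-573) - 7624 = -242952/73543 - 7624 = -560934784/73543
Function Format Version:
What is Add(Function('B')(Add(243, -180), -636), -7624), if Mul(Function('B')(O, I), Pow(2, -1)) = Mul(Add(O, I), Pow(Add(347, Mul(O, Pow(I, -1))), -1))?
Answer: Rational(-560934784, 73543) ≈ -7627.3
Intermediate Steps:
Function('B')(O, I) = Mul(2, Pow(Add(347, Mul(O, Pow(I, -1))), -1), Add(I, O)) (Function('B')(O, I) = Mul(2, Mul(Add(O, I), Pow(Add(347, Mul(O, Pow(I, -1))), -1))) = Mul(2, Mul(Add(I, O), Pow(Add(347, Mul(O, Pow(I, -1))), -1))) = Mul(2, Mul(Pow(Add(347, Mul(O, Pow(I, -1))), -1), Add(I, O))) = Mul(2, Pow(Add(347, Mul(O, Pow(I, -1))), -1), Add(I, O)))
Add(Function('B')(Add(243, -180), -636), -7624) = Add(Mul(2, -636, Pow(Add(Add(243, -180), Mul(347, -636)), -1), Add(-636, Add(243, -180))), -7624) = Add(Mul(2, -636, Pow(Add(63, -220692), -1), Add(-636, 63)), -7624) = Add(Mul(2, -636, Pow(-220629, -1), -573), -7624) = Add(Mul(2, -636, Rational(-1, 220629), -573), -7624) = Add(Rational(-242952, 73543), -7624) = Rational(-560934784, 73543)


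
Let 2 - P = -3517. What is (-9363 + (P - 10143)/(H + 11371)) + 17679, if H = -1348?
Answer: 27781548/3341 ≈ 8315.3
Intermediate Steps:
P = 3519 (P = 2 - 1*(-3517) = 2 + 3517 = 3519)
(-9363 + (P - 10143)/(H + 11371)) + 17679 = (-9363 + (3519 - 10143)/(-1348 + 11371)) + 17679 = (-9363 - 6624/10023) + 17679 = (-9363 - 6624*1/10023) + 17679 = (-9363 - 2208/3341) + 17679 = -31283991/3341 + 17679 = 27781548/3341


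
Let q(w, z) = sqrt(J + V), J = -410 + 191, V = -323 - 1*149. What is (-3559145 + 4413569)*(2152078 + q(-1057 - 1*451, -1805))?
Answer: 1838787093072 + 854424*I*sqrt(691) ≈ 1.8388e+12 + 2.246e+7*I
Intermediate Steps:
V = -472 (V = -323 - 149 = -472)
J = -219
q(w, z) = I*sqrt(691) (q(w, z) = sqrt(-219 - 472) = sqrt(-691) = I*sqrt(691))
(-3559145 + 4413569)*(2152078 + q(-1057 - 1*451, -1805)) = (-3559145 + 4413569)*(2152078 + I*sqrt(691)) = 854424*(2152078 + I*sqrt(691)) = 1838787093072 + 854424*I*sqrt(691)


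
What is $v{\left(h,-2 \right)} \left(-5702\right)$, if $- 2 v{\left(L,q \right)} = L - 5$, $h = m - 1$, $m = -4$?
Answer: $-28510$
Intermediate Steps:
$h = -5$ ($h = -4 - 1 = -5$)
$v{\left(L,q \right)} = \frac{5}{2} - \frac{L}{2}$ ($v{\left(L,q \right)} = - \frac{L - 5}{2} = - \frac{-5 + L}{2} = \frac{5}{2} - \frac{L}{2}$)
$v{\left(h,-2 \right)} \left(-5702\right) = \left(\frac{5}{2} - - \frac{5}{2}\right) \left(-5702\right) = \left(\frac{5}{2} + \frac{5}{2}\right) \left(-5702\right) = 5 \left(-5702\right) = -28510$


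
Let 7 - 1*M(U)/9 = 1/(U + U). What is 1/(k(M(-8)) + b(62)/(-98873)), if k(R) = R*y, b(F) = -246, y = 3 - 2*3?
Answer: -1581968/301657587 ≈ -0.0052442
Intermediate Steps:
M(U) = 63 - 9/(2*U) (M(U) = 63 - 9/(U + U) = 63 - 9*1/(2*U) = 63 - 9/(2*U))
y = -3 (y = 3 - 6 = -3)
k(R) = -3*R (k(R) = R*(-3) = -3*R)
1/(k(M(-8)) + b(62)/(-98873)) = 1/(-3*(63 - 9/2/(-8)) - 246/(-98873)) = 1/(-3*(63 - 9/2*(-⅛)) - 246*(-1/98873)) = 1/(-3*(63 + 9/16) + 246/98873) = 1/(-3*1017/16 + 246/98873) = 1/(-3051/16 + 246/98873) = 1/(-301657587/1581968) = -1581968/301657587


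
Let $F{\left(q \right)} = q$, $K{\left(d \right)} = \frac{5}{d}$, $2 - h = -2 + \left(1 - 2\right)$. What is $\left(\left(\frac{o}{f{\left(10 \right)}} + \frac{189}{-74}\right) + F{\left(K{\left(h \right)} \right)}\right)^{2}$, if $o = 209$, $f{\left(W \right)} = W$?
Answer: $\frac{12809241}{34225} \approx 374.27$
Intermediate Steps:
$h = 5$ ($h = 2 - \left(-2 + \left(1 - 2\right)\right) = 2 - \left(-2 - 1\right) = 2 - -3 = 2 + 3 = 5$)
$\left(\left(\frac{o}{f{\left(10 \right)}} + \frac{189}{-74}\right) + F{\left(K{\left(h \right)} \right)}\right)^{2} = \left(\left(\frac{209}{10} + \frac{189}{-74}\right) + \frac{5}{5}\right)^{2} = \left(\left(209 \cdot \frac{1}{10} + 189 \left(- \frac{1}{74}\right)\right) + 5 \cdot \frac{1}{5}\right)^{2} = \left(\left(\frac{209}{10} - \frac{189}{74}\right) + 1\right)^{2} = \left(\frac{3394}{185} + 1\right)^{2} = \left(\frac{3579}{185}\right)^{2} = \frac{12809241}{34225}$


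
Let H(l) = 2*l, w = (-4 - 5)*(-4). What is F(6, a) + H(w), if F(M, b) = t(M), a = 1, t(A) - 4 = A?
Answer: 82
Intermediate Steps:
t(A) = 4 + A
F(M, b) = 4 + M
w = 36 (w = -9*(-4) = 36)
F(6, a) + H(w) = (4 + 6) + 2*36 = 10 + 72 = 82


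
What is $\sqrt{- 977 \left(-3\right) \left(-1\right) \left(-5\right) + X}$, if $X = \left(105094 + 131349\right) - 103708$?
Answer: $17 \sqrt{510} \approx 383.91$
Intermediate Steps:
$X = 132735$ ($X = 236443 - 103708 = 132735$)
$\sqrt{- 977 \left(-3\right) \left(-1\right) \left(-5\right) + X} = \sqrt{- 977 \left(-3\right) \left(-1\right) \left(-5\right) + 132735} = \sqrt{- 977 \cdot 3 \left(-5\right) + 132735} = \sqrt{\left(-977\right) \left(-15\right) + 132735} = \sqrt{14655 + 132735} = \sqrt{147390} = 17 \sqrt{510}$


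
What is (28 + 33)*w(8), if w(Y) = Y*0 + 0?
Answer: 0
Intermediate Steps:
w(Y) = 0 (w(Y) = 0 + 0 = 0)
(28 + 33)*w(8) = (28 + 33)*0 = 61*0 = 0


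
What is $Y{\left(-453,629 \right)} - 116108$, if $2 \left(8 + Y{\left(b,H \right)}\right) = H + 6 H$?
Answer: $- \frac{227829}{2} \approx -1.1391 \cdot 10^{5}$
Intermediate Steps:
$Y{\left(b,H \right)} = -8 + \frac{7 H}{2}$ ($Y{\left(b,H \right)} = -8 + \frac{H + 6 H}{2} = -8 + \frac{7 H}{2}$)
$Y{\left(-453,629 \right)} - 116108 = \left(-8 + \frac{7}{2} \cdot 629\right) - 116108 = \left(-8 + \frac{4403}{2}\right) - 116108 = \frac{4387}{2} - 116108 = - \frac{227829}{2}$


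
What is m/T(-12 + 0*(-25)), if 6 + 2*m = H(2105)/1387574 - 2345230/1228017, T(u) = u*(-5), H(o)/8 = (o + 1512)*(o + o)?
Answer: 17014968961619/25559466911370 ≈ 0.66570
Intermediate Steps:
H(o) = 16*o*(1512 + o) (H(o) = 8*((o + 1512)*(o + o)) = 8*((1512 + o)*(2*o)) = 8*(2*o*(1512 + o)) = 16*o*(1512 + o))
T(u) = -5*u
m = 34029937923238/851982230379 (m = -3 + ((16*2105*(1512 + 2105))/1387574 - 2345230/1228017)/2 = -3 + ((16*2105*3617)*(1/1387574) - 2345230*1/1228017)/2 = -3 + (121820560*(1/1387574) - 2345230/1228017)/2 = -3 + (60910280/693787 - 2345230/1228017)/2 = -3 + (½)*(73171769228750/851982230379) = -3 + 36585884614375/851982230379 = 34029937923238/851982230379 ≈ 39.942)
m/T(-12 + 0*(-25)) = 34029937923238/(851982230379*((-5*(-12 + 0*(-25))))) = 34029937923238/(851982230379*((-5*(-12 + 0)))) = 34029937923238/(851982230379*((-5*(-12)))) = (34029937923238/851982230379)/60 = (34029937923238/851982230379)*(1/60) = 17014968961619/25559466911370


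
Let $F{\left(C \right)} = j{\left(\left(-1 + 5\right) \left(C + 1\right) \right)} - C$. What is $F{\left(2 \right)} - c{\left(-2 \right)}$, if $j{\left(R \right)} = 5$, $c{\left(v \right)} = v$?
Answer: $5$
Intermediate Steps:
$F{\left(C \right)} = 5 - C$
$F{\left(2 \right)} - c{\left(-2 \right)} = \left(5 - 2\right) - -2 = \left(5 - 2\right) + 2 = 3 + 2 = 5$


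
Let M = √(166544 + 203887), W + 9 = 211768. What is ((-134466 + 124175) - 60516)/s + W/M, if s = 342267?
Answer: -70807/342267 + 211759*√41159/123477 ≈ 347.72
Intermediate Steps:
W = 211759 (W = -9 + 211768 = 211759)
M = 3*√41159 (M = √370431 = 3*√41159 ≈ 608.63)
((-134466 + 124175) - 60516)/s + W/M = ((-134466 + 124175) - 60516)/342267 + 211759/((3*√41159)) = (-10291 - 60516)*(1/342267) + 211759*(√41159/123477) = -70807*1/342267 + 211759*√41159/123477 = -70807/342267 + 211759*√41159/123477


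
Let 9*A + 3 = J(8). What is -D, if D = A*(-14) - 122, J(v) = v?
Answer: 1168/9 ≈ 129.78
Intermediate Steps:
A = 5/9 (A = -1/3 + (1/9)*8 = -1/3 + 8/9 = 5/9 ≈ 0.55556)
D = -1168/9 (D = (5/9)*(-14) - 122 = -70/9 - 122 = -1168/9 ≈ -129.78)
-D = -1*(-1168/9) = 1168/9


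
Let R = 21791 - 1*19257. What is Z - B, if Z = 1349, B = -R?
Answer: 3883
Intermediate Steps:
R = 2534 (R = 21791 - 19257 = 2534)
B = -2534 (B = -1*2534 = -2534)
Z - B = 1349 - 1*(-2534) = 1349 + 2534 = 3883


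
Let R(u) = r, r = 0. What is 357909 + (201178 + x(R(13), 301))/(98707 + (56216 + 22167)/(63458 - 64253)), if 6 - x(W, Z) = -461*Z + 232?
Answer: 28058074402773/78393682 ≈ 3.5791e+5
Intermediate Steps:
R(u) = 0
x(W, Z) = -226 + 461*Z (x(W, Z) = 6 - (-461*Z + 232) = 6 - (232 - 461*Z) = 6 + (-232 + 461*Z) = -226 + 461*Z)
357909 + (201178 + x(R(13), 301))/(98707 + (56216 + 22167)/(63458 - 64253)) = 357909 + (201178 + (-226 + 461*301))/(98707 + (56216 + 22167)/(63458 - 64253)) = 357909 + (201178 + (-226 + 138761))/(98707 + 78383/(-795)) = 357909 + (201178 + 138535)/(98707 + 78383*(-1/795)) = 357909 + 339713/(98707 - 78383/795) = 357909 + 339713/(78393682/795) = 357909 + 339713*(795/78393682) = 357909 + 270071835/78393682 = 28058074402773/78393682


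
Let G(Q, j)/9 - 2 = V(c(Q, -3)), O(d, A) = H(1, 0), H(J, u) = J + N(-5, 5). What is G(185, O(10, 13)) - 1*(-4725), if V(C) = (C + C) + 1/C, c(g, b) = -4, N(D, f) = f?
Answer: 18675/4 ≈ 4668.8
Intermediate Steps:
H(J, u) = 5 + J (H(J, u) = J + 5 = 5 + J)
O(d, A) = 6 (O(d, A) = 5 + 1 = 6)
V(C) = 1/C + 2*C (V(C) = 2*C + 1/C = 1/C + 2*C)
G(Q, j) = -225/4 (G(Q, j) = 18 + 9*(1/(-4) + 2*(-4)) = 18 + 9*(-¼ - 8) = 18 + 9*(-33/4) = 18 - 297/4 = -225/4)
G(185, O(10, 13)) - 1*(-4725) = -225/4 - 1*(-4725) = -225/4 + 4725 = 18675/4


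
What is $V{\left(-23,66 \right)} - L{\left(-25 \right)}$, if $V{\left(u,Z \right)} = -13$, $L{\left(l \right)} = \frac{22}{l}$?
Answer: $- \frac{303}{25} \approx -12.12$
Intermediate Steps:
$V{\left(-23,66 \right)} - L{\left(-25 \right)} = -13 - \frac{22}{-25} = -13 - 22 \left(- \frac{1}{25}\right) = -13 - - \frac{22}{25} = -13 + \frac{22}{25} = - \frac{303}{25}$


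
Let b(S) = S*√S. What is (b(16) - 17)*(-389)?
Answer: -18283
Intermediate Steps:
b(S) = S^(3/2)
(b(16) - 17)*(-389) = (16^(3/2) - 17)*(-389) = (64 - 17)*(-389) = 47*(-389) = -18283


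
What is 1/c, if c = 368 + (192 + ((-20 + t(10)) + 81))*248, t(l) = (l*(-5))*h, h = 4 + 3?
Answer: -1/23688 ≈ -4.2215e-5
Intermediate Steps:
h = 7
t(l) = -35*l (t(l) = (l*(-5))*7 = -5*l*7 = -35*l)
c = -23688 (c = 368 + (192 + ((-20 - 35*10) + 81))*248 = 368 + (192 + ((-20 - 350) + 81))*248 = 368 + (192 + (-370 + 81))*248 = 368 + (192 - 289)*248 = 368 - 97*248 = 368 - 24056 = -23688)
1/c = 1/(-23688) = -1/23688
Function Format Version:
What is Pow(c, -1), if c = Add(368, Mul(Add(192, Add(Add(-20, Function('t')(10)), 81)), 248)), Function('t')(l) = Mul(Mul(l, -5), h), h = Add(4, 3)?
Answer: Rational(-1, 23688) ≈ -4.2215e-5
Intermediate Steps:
h = 7
Function('t')(l) = Mul(-35, l) (Function('t')(l) = Mul(Mul(l, -5), 7) = Mul(Mul(-5, l), 7) = Mul(-35, l))
c = -23688 (c = Add(368, Mul(Add(192, Add(Add(-20, Mul(-35, 10)), 81)), 248)) = Add(368, Mul(Add(192, Add(Add(-20, -350), 81)), 248)) = Add(368, Mul(Add(192, Add(-370, 81)), 248)) = Add(368, Mul(Add(192, -289), 248)) = Add(368, Mul(-97, 248)) = Add(368, -24056) = -23688)
Pow(c, -1) = Pow(-23688, -1) = Rational(-1, 23688)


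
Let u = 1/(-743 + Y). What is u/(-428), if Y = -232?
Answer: 1/417300 ≈ 2.3964e-6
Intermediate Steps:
u = -1/975 (u = 1/(-743 - 232) = 1/(-975) = -1/975 ≈ -0.0010256)
u/(-428) = -1/975/(-428) = -1/975*(-1/428) = 1/417300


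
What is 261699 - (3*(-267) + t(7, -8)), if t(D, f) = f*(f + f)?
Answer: 262372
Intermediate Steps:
t(D, f) = 2*f² (t(D, f) = f*(2*f) = 2*f²)
261699 - (3*(-267) + t(7, -8)) = 261699 - (3*(-267) + 2*(-8)²) = 261699 - (-801 + 2*64) = 261699 - (-801 + 128) = 261699 - 1*(-673) = 261699 + 673 = 262372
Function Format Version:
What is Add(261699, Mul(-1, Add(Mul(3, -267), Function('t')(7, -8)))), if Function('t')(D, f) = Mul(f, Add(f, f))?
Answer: 262372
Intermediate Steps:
Function('t')(D, f) = Mul(2, Pow(f, 2)) (Function('t')(D, f) = Mul(f, Mul(2, f)) = Mul(2, Pow(f, 2)))
Add(261699, Mul(-1, Add(Mul(3, -267), Function('t')(7, -8)))) = Add(261699, Mul(-1, Add(Mul(3, -267), Mul(2, Pow(-8, 2))))) = Add(261699, Mul(-1, Add(-801, Mul(2, 64)))) = Add(261699, Mul(-1, Add(-801, 128))) = Add(261699, Mul(-1, -673)) = Add(261699, 673) = 262372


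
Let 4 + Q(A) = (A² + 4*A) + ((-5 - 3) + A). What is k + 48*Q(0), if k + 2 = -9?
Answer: -587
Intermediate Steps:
k = -11 (k = -2 - 9 = -11)
Q(A) = -12 + A² + 5*A (Q(A) = -4 + ((A² + 4*A) + ((-5 - 3) + A)) = -4 + ((A² + 4*A) + (-8 + A)) = -4 + (-8 + A² + 5*A) = -12 + A² + 5*A)
k + 48*Q(0) = -11 + 48*(-12 + 0² + 5*0) = -11 + 48*(-12 + 0 + 0) = -11 + 48*(-12) = -11 - 576 = -587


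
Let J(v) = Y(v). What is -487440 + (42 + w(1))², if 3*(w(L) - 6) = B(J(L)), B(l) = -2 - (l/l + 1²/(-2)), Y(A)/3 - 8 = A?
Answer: -17467751/36 ≈ -4.8522e+5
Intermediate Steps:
Y(A) = 24 + 3*A
J(v) = 24 + 3*v
B(l) = -5/2 (B(l) = -2 - (1 + 1*(-½)) = -2 - (1 - ½) = -2 - 1*½ = -2 - ½ = -5/2)
w(L) = 31/6 (w(L) = 6 + (⅓)*(-5/2) = 6 - ⅚ = 31/6)
-487440 + (42 + w(1))² = -487440 + (42 + 31/6)² = -487440 + (283/6)² = -487440 + 80089/36 = -17467751/36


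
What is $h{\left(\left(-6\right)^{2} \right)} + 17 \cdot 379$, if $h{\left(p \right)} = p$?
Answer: $6479$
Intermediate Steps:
$h{\left(\left(-6\right)^{2} \right)} + 17 \cdot 379 = \left(-6\right)^{2} + 17 \cdot 379 = 36 + 6443 = 6479$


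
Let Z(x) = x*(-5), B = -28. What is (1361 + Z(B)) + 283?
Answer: 1784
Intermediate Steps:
Z(x) = -5*x
(1361 + Z(B)) + 283 = (1361 - 5*(-28)) + 283 = (1361 + 140) + 283 = 1501 + 283 = 1784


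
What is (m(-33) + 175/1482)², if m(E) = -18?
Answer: 702303001/2196324 ≈ 319.76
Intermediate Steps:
(m(-33) + 175/1482)² = (-18 + 175/1482)² = (-26501/1482)² = 702303001/2196324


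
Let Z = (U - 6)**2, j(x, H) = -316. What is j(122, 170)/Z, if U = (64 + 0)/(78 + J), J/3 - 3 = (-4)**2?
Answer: -1439775/139129 ≈ -10.348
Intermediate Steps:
J = 57 (J = 9 + 3*(-4)**2 = 9 + 3*16 = 9 + 48 = 57)
U = 64/135 (U = (64 + 0)/(78 + 57) = 64/135 ≈ 0.47407)
Z = 556516/18225 (Z = (64/135 - 6)**2 = (-746/135)**2 = 556516/18225 ≈ 30.536)
j(122, 170)/Z = -316/556516/18225 = -316*18225/556516 = -1439775/139129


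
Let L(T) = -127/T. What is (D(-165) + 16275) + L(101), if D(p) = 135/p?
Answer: 18079219/1111 ≈ 16273.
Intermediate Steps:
(D(-165) + 16275) + L(101) = (135/(-165) + 16275) - 127/101 = (135*(-1/165) + 16275) - 127*1/101 = (-9/11 + 16275) - 127/101 = 179016/11 - 127/101 = 18079219/1111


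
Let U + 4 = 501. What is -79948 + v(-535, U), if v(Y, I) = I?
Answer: -79451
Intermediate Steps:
U = 497 (U = -4 + 501 = 497)
-79948 + v(-535, U) = -79948 + 497 = -79451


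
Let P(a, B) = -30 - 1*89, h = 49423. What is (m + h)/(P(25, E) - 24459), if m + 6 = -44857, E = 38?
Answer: -2280/12289 ≈ -0.18553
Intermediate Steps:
m = -44863 (m = -6 - 44857 = -44863)
P(a, B) = -119 (P(a, B) = -30 - 89 = -119)
(m + h)/(P(25, E) - 24459) = (-44863 + 49423)/(-119 - 24459) = 4560/(-24578) = 4560*(-1/24578) = -2280/12289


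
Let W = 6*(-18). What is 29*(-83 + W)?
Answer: -5539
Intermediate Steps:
W = -108
29*(-83 + W) = 29*(-83 - 108) = 29*(-191) = -5539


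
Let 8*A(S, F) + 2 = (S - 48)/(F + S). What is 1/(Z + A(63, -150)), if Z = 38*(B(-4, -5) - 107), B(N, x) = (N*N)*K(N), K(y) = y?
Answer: -232/1507599 ≈ -0.00015389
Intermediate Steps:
B(N, x) = N**3 (B(N, x) = (N*N)*N = N**2*N = N**3)
A(S, F) = -1/4 + (-48 + S)/(8*(F + S)) (A(S, F) = -1/4 + ((S - 48)/(F + S))/8 = -1/4 + ((-48 + S)/(F + S))/8 = -1/4 + (-48 + S)/(8*(F + S)))
Z = -6498 (Z = 38*((-4)**3 - 107) = 38*(-64 - 107) = 38*(-171) = -6498)
1/(Z + A(63, -150)) = 1/(-6498 + (-6 - 1/4*(-150) - 1/8*63)/(-150 + 63)) = 1/(-6498 + (-6 + 75/2 - 63/8)/(-87)) = 1/(-6498 - 1/87*189/8) = 1/(-6498 - 63/232) = 1/(-1507599/232) = -232/1507599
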